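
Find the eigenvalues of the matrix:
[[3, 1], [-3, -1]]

Characteristic equation: det(A - λI) = 0
λ² - (trace)λ + (det) = 0
trace = 3 + -1 = 2, det = (3)(-1) - (1)(-3) = 0
λ² - (2)λ + (0) = 0
λ = (2 ± √((2)² - 4·(0))) / 2 = (2 ± √4) / 2
Solving: λ = 0, 2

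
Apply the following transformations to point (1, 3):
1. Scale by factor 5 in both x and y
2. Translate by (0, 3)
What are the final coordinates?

Step 1: Scale (1, 3) by 5 → (5, 15)
Step 2: Translate by (0, 3) → (5, 18)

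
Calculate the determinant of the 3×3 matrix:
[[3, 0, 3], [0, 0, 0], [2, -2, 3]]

Expansion along first row:
det = 3·det([[0,0],[-2,3]]) - 0·det([[0,0],[2,3]]) + 3·det([[0,0],[2,-2]])
    = 3·(0·3 - 0·-2) - 0·(0·3 - 0·2) + 3·(0·-2 - 0·2)
    = 3·0 - 0·0 + 3·0
    = 0 + 0 + 0 = 0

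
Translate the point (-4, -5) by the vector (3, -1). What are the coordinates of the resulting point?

Translation by (3, -1) (homogeneous matrix [[1, 0, 3], [0, 1, -1], [0, 0, 1]]):
x' = -4 + 3 = -1
y' = -5 + -1 = -6
Result: (-1, -6)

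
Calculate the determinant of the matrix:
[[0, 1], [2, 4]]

For a 2×2 matrix [[a, b], [c, d]], det = ad - bc
det = (0)(4) - (1)(2) = 0 - 2 = -2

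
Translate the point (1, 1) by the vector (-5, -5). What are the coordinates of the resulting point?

Translation by (-5, -5) (homogeneous matrix [[1, 0, -5], [0, 1, -5], [0, 0, 1]]):
x' = 1 + -5 = -4
y' = 1 + -5 = -4
Result: (-4, -4)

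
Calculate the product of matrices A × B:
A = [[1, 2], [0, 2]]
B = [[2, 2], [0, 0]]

Matrix multiplication:
C[0][0] = 1×2 + 2×0 = 2
C[0][1] = 1×2 + 2×0 = 2
C[1][0] = 0×2 + 2×0 = 0
C[1][1] = 0×2 + 2×0 = 0
Result: [[2, 2], [0, 0]]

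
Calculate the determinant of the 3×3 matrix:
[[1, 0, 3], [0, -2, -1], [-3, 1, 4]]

Expansion along first row:
det = 1·det([[-2,-1],[1,4]]) - 0·det([[0,-1],[-3,4]]) + 3·det([[0,-2],[-3,1]])
    = 1·(-2·4 - -1·1) - 0·(0·4 - -1·-3) + 3·(0·1 - -2·-3)
    = 1·-7 - 0·-3 + 3·-6
    = -7 + 0 + -18 = -25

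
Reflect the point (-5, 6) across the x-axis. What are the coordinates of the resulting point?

Reflection across x-axis: (-5, 6) → (-5, -6)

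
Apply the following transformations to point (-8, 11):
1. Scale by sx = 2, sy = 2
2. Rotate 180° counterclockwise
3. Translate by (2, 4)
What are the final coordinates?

Step 1: Scale → (-16, 22)
Step 2: Rotate 180° → (16, -22)
Step 3: Translate → (18, -18)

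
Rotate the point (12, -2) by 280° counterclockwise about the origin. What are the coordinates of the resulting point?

Rotation matrix for 280°: [[cos 280°, -sin 280°], [sin 280°, cos 280°]] ≈ [[0.173648, 0.984808], [-0.984808, 0.173648]]
[[0.173648, 0.984808], [-0.984808, 0.173648]] × [12, -2]ᵀ ≈ [0.1142, -12.1650]ᵀ
Result: (0.1142, -12.1650)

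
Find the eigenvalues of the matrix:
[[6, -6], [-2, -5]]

Characteristic equation: det(A - λI) = 0
λ² - (trace)λ + (det) = 0
trace = 6 + -5 = 1, det = (6)(-5) - (-6)(-2) = -42
λ² - (1)λ + (-42) = 0
λ = (1 ± √((1)² - 4·(-42))) / 2 = (1 ± √169) / 2
Solving: λ = -6, 7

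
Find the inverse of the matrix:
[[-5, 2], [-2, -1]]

For [[a,b],[c,d]], inverse = (1/det)·[[d,-b],[-c,a]]
det = (-5)(-1) - (2)(-2) = 5 - -4 = 9
Inverse = (1/9)·[[-1, -2], [2, -5]]
= [[-1/9, -2/9], [2/9, -5/9]]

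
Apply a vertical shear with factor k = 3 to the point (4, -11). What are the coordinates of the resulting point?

Shear matrix for vertical shear with factor k = 3:
[[1, 0], [3, 1]]
Result: (4, -11) → (4, 1)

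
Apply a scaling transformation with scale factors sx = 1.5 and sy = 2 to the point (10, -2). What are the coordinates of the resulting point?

Scaling matrix:
[[1.50, 0], [0, 2]]
Result: (10 × 1.5, -2 × 2) = (15, -4)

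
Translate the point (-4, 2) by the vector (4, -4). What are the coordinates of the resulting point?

Translation by (4, -4) (homogeneous matrix [[1, 0, 4], [0, 1, -4], [0, 0, 1]]):
x' = -4 + 4 = 0
y' = 2 + -4 = -2
Result: (0, -2)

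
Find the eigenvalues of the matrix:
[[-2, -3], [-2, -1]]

Characteristic equation: det(A - λI) = 0
λ² - (trace)λ + (det) = 0
trace = -2 + -1 = -3, det = (-2)(-1) - (-3)(-2) = -4
λ² - (-3)λ + (-4) = 0
λ = (-3 ± √((-3)² - 4·(-4))) / 2 = (-3 ± √25) / 2
Solving: λ = -4, 1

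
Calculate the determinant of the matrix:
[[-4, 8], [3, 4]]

For a 2×2 matrix [[a, b], [c, d]], det = ad - bc
det = (-4)(4) - (8)(3) = -16 - 24 = -40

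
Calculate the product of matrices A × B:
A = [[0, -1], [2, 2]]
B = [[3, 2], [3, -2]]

Matrix multiplication:
C[0][0] = 0×3 + -1×3 = -3
C[0][1] = 0×2 + -1×-2 = 2
C[1][0] = 2×3 + 2×3 = 12
C[1][1] = 2×2 + 2×-2 = 0
Result: [[-3, 2], [12, 0]]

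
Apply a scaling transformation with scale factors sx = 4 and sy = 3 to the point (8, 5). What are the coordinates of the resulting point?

Scaling matrix:
[[4, 0], [0, 3]]
Result: (8 × 4, 5 × 3) = (32, 15)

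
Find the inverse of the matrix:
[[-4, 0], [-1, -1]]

For [[a,b],[c,d]], inverse = (1/det)·[[d,-b],[-c,a]]
det = (-4)(-1) - (0)(-1) = 4 - 0 = 4
Inverse = (1/4)·[[-1, 0], [1, -4]]
= [[-1/4, 0], [1/4, -1]]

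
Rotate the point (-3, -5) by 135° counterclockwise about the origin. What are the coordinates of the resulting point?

Rotation matrix for 135°: [[cos 135°, -sin 135°], [sin 135°, cos 135°]] ≈ [[-0.707107, -0.707107], [0.707107, -0.707107]]
[[-0.707107, -0.707107], [0.707107, -0.707107]] × [-3, -5]ᵀ ≈ [5.6569, 1.4142]ᵀ
Result: (5.6569, 1.4142)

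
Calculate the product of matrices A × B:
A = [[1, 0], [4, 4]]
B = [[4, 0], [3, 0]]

Matrix multiplication:
C[0][0] = 1×4 + 0×3 = 4
C[0][1] = 1×0 + 0×0 = 0
C[1][0] = 4×4 + 4×3 = 28
C[1][1] = 4×0 + 4×0 = 0
Result: [[4, 0], [28, 0]]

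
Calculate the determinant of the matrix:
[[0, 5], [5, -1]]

For a 2×2 matrix [[a, b], [c, d]], det = ad - bc
det = (0)(-1) - (5)(5) = 0 - 25 = -25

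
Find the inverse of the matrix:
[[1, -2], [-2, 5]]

For [[a,b],[c,d]], inverse = (1/det)·[[d,-b],[-c,a]]
det = (1)(5) - (-2)(-2) = 5 - 4 = 1
Inverse = [[5, 2], [2, 1]]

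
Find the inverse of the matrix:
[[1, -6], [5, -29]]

For [[a,b],[c,d]], inverse = (1/det)·[[d,-b],[-c,a]]
det = (1)(-29) - (-6)(5) = -29 - -30 = 1
Inverse = [[-29, 6], [-5, 1]]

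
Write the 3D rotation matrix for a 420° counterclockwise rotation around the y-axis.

Rotation matrix for counterclockwise 420° around y-axis:
cos(420°) = 1/2, sin(420°) = √3/2
Result: [[1/2, 0, √3/2], [0, 1, 0], [-√3/2, 0, 1/2]]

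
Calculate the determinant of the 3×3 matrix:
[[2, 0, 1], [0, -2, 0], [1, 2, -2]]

Expansion along first row:
det = 2·det([[-2,0],[2,-2]]) - 0·det([[0,0],[1,-2]]) + 1·det([[0,-2],[1,2]])
    = 2·(-2·-2 - 0·2) - 0·(0·-2 - 0·1) + 1·(0·2 - -2·1)
    = 2·4 - 0·0 + 1·2
    = 8 + 0 + 2 = 10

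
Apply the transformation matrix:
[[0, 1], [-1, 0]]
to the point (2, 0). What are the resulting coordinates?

Matrix multiplication:
[[0, 1], [-1, 0]] × [2, 0]ᵀ
= [(0)(2) + (1)(0), (-1)(2) + (0)(0)]ᵀ
= [0, -2]ᵀ
Result: (0, -2)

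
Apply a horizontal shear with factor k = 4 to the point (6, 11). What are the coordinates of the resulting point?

Shear matrix for horizontal shear with factor k = 4:
[[1, 4], [0, 1]]
Result: (6, 11) → (50, 11)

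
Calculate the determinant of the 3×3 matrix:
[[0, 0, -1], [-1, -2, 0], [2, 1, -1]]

Expansion along first row:
det = 0·det([[-2,0],[1,-1]]) - 0·det([[-1,0],[2,-1]]) + -1·det([[-1,-2],[2,1]])
    = 0·(-2·-1 - 0·1) - 0·(-1·-1 - 0·2) + -1·(-1·1 - -2·2)
    = 0·2 - 0·1 + -1·3
    = 0 + 0 + -3 = -3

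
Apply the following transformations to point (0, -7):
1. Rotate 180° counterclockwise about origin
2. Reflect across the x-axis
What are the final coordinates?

Step 1: Rotate 180° → (0, 7)
Step 2: Reflect across x-axis → (0, -7)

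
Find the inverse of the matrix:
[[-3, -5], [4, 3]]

For [[a,b],[c,d]], inverse = (1/det)·[[d,-b],[-c,a]]
det = (-3)(3) - (-5)(4) = -9 - -20 = 11
Inverse = (1/11)·[[3, 5], [-4, -3]]
= [[3/11, 5/11], [-4/11, -3/11]]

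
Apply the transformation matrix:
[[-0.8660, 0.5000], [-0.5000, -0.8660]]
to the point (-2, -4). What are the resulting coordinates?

Matrix multiplication:
[[-0.8660, 0.5000], [-0.5000, -0.8660]] × [-2, -4]ᵀ
= [(-0.8660)(-2) + (0.5000)(-4), (-0.5000)(-2) + (-0.8660)(-4)]ᵀ
= [-0.2680, 4.4640]ᵀ
Result: (-0.2680, 4.4640)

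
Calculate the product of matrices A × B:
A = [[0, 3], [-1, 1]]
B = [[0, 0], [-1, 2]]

Matrix multiplication:
C[0][0] = 0×0 + 3×-1 = -3
C[0][1] = 0×0 + 3×2 = 6
C[1][0] = -1×0 + 1×-1 = -1
C[1][1] = -1×0 + 1×2 = 2
Result: [[-3, 6], [-1, 2]]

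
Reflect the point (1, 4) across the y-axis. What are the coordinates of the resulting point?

Reflection across y-axis: (1, 4) → (-1, 4)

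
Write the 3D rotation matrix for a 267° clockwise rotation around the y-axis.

Rotation matrix for clockwise 267° around y-axis:
A clockwise rotation by 267° is a counterclockwise rotation by -267°.
cos(-267°) = -0.0523, sin(-267°) = 0.9986
Result: [[-0.0523, 0, 0.9986], [0, 1, 0], [-0.9986, 0, -0.0523]]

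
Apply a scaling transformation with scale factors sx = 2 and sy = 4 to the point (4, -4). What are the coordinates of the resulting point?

Scaling matrix:
[[2, 0], [0, 4]]
Result: (4 × 2, -4 × 4) = (8, -16)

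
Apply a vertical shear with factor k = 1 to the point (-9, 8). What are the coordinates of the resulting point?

Shear matrix for vertical shear with factor k = 1:
[[1, 0], [1, 1]]
Result: (-9, 8) → (-9, -1)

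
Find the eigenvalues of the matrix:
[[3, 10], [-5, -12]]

Characteristic equation: det(A - λI) = 0
λ² - (trace)λ + (det) = 0
trace = 3 + -12 = -9, det = (3)(-12) - (10)(-5) = 14
λ² - (-9)λ + (14) = 0
λ = (-9 ± √((-9)² - 4·(14))) / 2 = (-9 ± √25) / 2
Solving: λ = -7, -2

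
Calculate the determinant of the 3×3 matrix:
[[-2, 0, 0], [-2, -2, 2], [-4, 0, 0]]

Expansion along first row:
det = -2·det([[-2,2],[0,0]]) - 0·det([[-2,2],[-4,0]]) + 0·det([[-2,-2],[-4,0]])
    = -2·(-2·0 - 2·0) - 0·(-2·0 - 2·-4) + 0·(-2·0 - -2·-4)
    = -2·0 - 0·8 + 0·-8
    = 0 + 0 + 0 = 0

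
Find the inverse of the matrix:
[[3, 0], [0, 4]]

For [[a,b],[c,d]], inverse = (1/det)·[[d,-b],[-c,a]]
det = (3)(4) - (0)(0) = 12 - 0 = 12
Inverse = (1/12)·[[4, 0], [0, 3]]
= [[1/3, 0], [0, 1/4]]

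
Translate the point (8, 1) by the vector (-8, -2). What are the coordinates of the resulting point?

Translation by (-8, -2) (homogeneous matrix [[1, 0, -8], [0, 1, -2], [0, 0, 1]]):
x' = 8 + -8 = 0
y' = 1 + -2 = -1
Result: (0, -1)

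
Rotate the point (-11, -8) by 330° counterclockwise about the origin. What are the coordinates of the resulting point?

Rotation matrix for 330°: [[cos 330°, -sin 330°], [sin 330°, cos 330°]] ≈ [[0.866025, 0.500000], [-0.500000, 0.866025]]
[[0.866025, 0.500000], [-0.500000, 0.866025]] × [-11, -8]ᵀ ≈ [-13.5263, -1.4282]ᵀ
Result: (-13.5263, -1.4282)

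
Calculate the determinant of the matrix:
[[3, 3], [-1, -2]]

For a 2×2 matrix [[a, b], [c, d]], det = ad - bc
det = (3)(-2) - (3)(-1) = -6 - -3 = -3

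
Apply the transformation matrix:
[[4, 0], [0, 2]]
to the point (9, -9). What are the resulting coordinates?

Matrix multiplication:
[[4, 0], [0, 2]] × [9, -9]ᵀ
= [(4)(9) + (0)(-9), (0)(9) + (2)(-9)]ᵀ
= [36, -18]ᵀ
Result: (36, -18)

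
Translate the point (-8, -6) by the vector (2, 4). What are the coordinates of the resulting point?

Translation by (2, 4) (homogeneous matrix [[1, 0, 2], [0, 1, 4], [0, 0, 1]]):
x' = -8 + 2 = -6
y' = -6 + 4 = -2
Result: (-6, -2)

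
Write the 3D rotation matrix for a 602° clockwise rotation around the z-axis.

Rotation matrix for clockwise 602° around z-axis:
A clockwise rotation by 602° is a counterclockwise rotation by -602°.
cos(-602°) = -0.4695, sin(-602°) = 0.8829
Result: [[-0.4695, -0.8829, 0], [0.8829, -0.4695, 0], [0, 0, 1]]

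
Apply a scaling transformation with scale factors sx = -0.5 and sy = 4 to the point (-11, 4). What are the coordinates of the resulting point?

Scaling matrix:
[[-0.50, 0], [0, 4]]
Result: (-11 × -0.5, 4 × 4) = (5.5, 16)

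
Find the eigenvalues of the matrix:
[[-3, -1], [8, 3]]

Characteristic equation: det(A - λI) = 0
λ² - (trace)λ + (det) = 0
trace = -3 + 3 = 0, det = (-3)(3) - (-1)(8) = -1
λ² - (0)λ + (-1) = 0
λ = (0 ± √((0)² - 4·(-1))) / 2 = (0 ± √4) / 2
Solving: λ = -1, 1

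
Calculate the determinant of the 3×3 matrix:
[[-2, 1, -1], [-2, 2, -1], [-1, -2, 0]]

Expansion along first row:
det = -2·det([[2,-1],[-2,0]]) - 1·det([[-2,-1],[-1,0]]) + -1·det([[-2,2],[-1,-2]])
    = -2·(2·0 - -1·-2) - 1·(-2·0 - -1·-1) + -1·(-2·-2 - 2·-1)
    = -2·-2 - 1·-1 + -1·6
    = 4 + 1 + -6 = -1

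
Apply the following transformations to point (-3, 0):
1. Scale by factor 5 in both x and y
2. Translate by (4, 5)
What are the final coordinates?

Step 1: Scale (-3, 0) by 5 → (-15, 0)
Step 2: Translate by (4, 5) → (-11, 5)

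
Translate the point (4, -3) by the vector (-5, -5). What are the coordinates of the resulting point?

Translation by (-5, -5) (homogeneous matrix [[1, 0, -5], [0, 1, -5], [0, 0, 1]]):
x' = 4 + -5 = -1
y' = -3 + -5 = -8
Result: (-1, -8)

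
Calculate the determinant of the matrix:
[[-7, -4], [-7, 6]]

For a 2×2 matrix [[a, b], [c, d]], det = ad - bc
det = (-7)(6) - (-4)(-7) = -42 - 28 = -70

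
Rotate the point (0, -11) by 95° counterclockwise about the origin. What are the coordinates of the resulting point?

Rotation matrix for 95°: [[cos 95°, -sin 95°], [sin 95°, cos 95°]] ≈ [[-0.087156, -0.996195], [0.996195, -0.087156]]
[[-0.087156, -0.996195], [0.996195, -0.087156]] × [0, -11]ᵀ ≈ [10.9581, 0.9587]ᵀ
Result: (10.9581, 0.9587)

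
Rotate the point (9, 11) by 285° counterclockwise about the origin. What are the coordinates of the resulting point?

Rotation matrix for 285°: [[cos 285°, -sin 285°], [sin 285°, cos 285°]] ≈ [[0.258819, 0.965926], [-0.965926, 0.258819]]
[[0.258819, 0.965926], [-0.965926, 0.258819]] × [9, 11]ᵀ ≈ [12.9546, -5.8463]ᵀ
Result: (12.9546, -5.8463)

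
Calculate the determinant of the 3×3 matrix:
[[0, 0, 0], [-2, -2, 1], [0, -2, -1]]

Expansion along first row:
det = 0·det([[-2,1],[-2,-1]]) - 0·det([[-2,1],[0,-1]]) + 0·det([[-2,-2],[0,-2]])
    = 0·(-2·-1 - 1·-2) - 0·(-2·-1 - 1·0) + 0·(-2·-2 - -2·0)
    = 0·4 - 0·2 + 0·4
    = 0 + 0 + 0 = 0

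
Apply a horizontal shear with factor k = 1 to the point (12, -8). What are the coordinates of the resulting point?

Shear matrix for horizontal shear with factor k = 1:
[[1, 1], [0, 1]]
Result: (12, -8) → (4, -8)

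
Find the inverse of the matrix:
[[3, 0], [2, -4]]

For [[a,b],[c,d]], inverse = (1/det)·[[d,-b],[-c,a]]
det = (3)(-4) - (0)(2) = -12 - 0 = -12
Inverse = (1/-12)·[[-4, 0], [-2, 3]]
= [[1/3, 0], [1/6, -1/4]]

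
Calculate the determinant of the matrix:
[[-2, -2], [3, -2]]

For a 2×2 matrix [[a, b], [c, d]], det = ad - bc
det = (-2)(-2) - (-2)(3) = 4 - -6 = 10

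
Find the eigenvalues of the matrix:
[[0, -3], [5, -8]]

Characteristic equation: det(A - λI) = 0
λ² - (trace)λ + (det) = 0
trace = 0 + -8 = -8, det = (0)(-8) - (-3)(5) = 15
λ² - (-8)λ + (15) = 0
λ = (-8 ± √((-8)² - 4·(15))) / 2 = (-8 ± √4) / 2
Solving: λ = -5, -3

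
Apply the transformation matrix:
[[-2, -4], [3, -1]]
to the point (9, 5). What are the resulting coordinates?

Matrix multiplication:
[[-2, -4], [3, -1]] × [9, 5]ᵀ
= [(-2)(9) + (-4)(5), (3)(9) + (-1)(5)]ᵀ
= [-38, 22]ᵀ
Result: (-38, 22)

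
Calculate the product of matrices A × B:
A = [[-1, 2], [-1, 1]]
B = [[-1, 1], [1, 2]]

Matrix multiplication:
C[0][0] = -1×-1 + 2×1 = 3
C[0][1] = -1×1 + 2×2 = 3
C[1][0] = -1×-1 + 1×1 = 2
C[1][1] = -1×1 + 1×2 = 1
Result: [[3, 3], [2, 1]]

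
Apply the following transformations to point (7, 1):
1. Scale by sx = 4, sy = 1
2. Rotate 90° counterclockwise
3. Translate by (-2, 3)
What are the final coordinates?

Step 1: Scale → (28, 1)
Step 2: Rotate 90° → (-1, 28)
Step 3: Translate → (-3, 31)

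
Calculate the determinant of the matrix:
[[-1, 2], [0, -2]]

For a 2×2 matrix [[a, b], [c, d]], det = ad - bc
det = (-1)(-2) - (2)(0) = 2 - 0 = 2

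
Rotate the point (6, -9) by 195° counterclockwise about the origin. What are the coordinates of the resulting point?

Rotation matrix for 195°: [[cos 195°, -sin 195°], [sin 195°, cos 195°]] ≈ [[-0.965926, 0.258819], [-0.258819, -0.965926]]
[[-0.965926, 0.258819], [-0.258819, -0.965926]] × [6, -9]ᵀ ≈ [-8.1249, 7.1404]ᵀ
Result: (-8.1249, 7.1404)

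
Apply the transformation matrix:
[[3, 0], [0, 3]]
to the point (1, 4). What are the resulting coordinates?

Matrix multiplication:
[[3, 0], [0, 3]] × [1, 4]ᵀ
= [(3)(1) + (0)(4), (0)(1) + (3)(4)]ᵀ
= [3, 12]ᵀ
Result: (3, 12)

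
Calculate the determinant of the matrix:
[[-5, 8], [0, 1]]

For a 2×2 matrix [[a, b], [c, d]], det = ad - bc
det = (-5)(1) - (8)(0) = -5 - 0 = -5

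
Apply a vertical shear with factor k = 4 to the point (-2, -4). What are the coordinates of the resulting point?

Shear matrix for vertical shear with factor k = 4:
[[1, 0], [4, 1]]
Result: (-2, -4) → (-2, -12)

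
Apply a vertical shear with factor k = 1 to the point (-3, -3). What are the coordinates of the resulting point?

Shear matrix for vertical shear with factor k = 1:
[[1, 0], [1, 1]]
Result: (-3, -3) → (-3, -6)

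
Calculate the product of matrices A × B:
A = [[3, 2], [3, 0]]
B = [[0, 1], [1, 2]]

Matrix multiplication:
C[0][0] = 3×0 + 2×1 = 2
C[0][1] = 3×1 + 2×2 = 7
C[1][0] = 3×0 + 0×1 = 0
C[1][1] = 3×1 + 0×2 = 3
Result: [[2, 7], [0, 3]]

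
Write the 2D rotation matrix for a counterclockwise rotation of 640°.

Rotation matrix formula: [[cos θ, -sin θ], [sin θ, cos θ]]
For θ = 640°:
cos(640°) = 0.1736
sin(640°) = -0.9848
Result: [[0.1736, 0.9848], [-0.9848, 0.1736]]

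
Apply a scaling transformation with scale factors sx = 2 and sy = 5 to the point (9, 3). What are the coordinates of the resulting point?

Scaling matrix:
[[2, 0], [0, 5]]
Result: (9 × 2, 3 × 5) = (18, 15)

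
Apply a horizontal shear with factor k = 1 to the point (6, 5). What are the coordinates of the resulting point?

Shear matrix for horizontal shear with factor k = 1:
[[1, 1], [0, 1]]
Result: (6, 5) → (11, 5)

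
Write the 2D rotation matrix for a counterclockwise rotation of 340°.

Rotation matrix formula: [[cos θ, -sin θ], [sin θ, cos θ]]
For θ = 340°:
cos(340°) = 0.9397
sin(340°) = -0.3420
Result: [[0.9397, 0.3420], [-0.3420, 0.9397]]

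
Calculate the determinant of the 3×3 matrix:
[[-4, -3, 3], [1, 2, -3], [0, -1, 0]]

Expansion along first row:
det = -4·det([[2,-3],[-1,0]]) - -3·det([[1,-3],[0,0]]) + 3·det([[1,2],[0,-1]])
    = -4·(2·0 - -3·-1) - -3·(1·0 - -3·0) + 3·(1·-1 - 2·0)
    = -4·-3 - -3·0 + 3·-1
    = 12 + 0 + -3 = 9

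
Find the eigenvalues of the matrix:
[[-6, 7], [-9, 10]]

Characteristic equation: det(A - λI) = 0
λ² - (trace)λ + (det) = 0
trace = -6 + 10 = 4, det = (-6)(10) - (7)(-9) = 3
λ² - (4)λ + (3) = 0
λ = (4 ± √((4)² - 4·(3))) / 2 = (4 ± √4) / 2
Solving: λ = 1, 3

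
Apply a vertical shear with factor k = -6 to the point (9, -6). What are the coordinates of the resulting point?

Shear matrix for vertical shear with factor k = -6:
[[1, 0], [-6, 1]]
Result: (9, -6) → (9, -60)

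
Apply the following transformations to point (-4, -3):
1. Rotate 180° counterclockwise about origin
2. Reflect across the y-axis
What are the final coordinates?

Step 1: Rotate 180° → (4, 3)
Step 2: Reflect across y-axis → (-4, 3)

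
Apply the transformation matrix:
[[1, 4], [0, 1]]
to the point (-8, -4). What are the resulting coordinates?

Matrix multiplication:
[[1, 4], [0, 1]] × [-8, -4]ᵀ
= [(1)(-8) + (4)(-4), (0)(-8) + (1)(-4)]ᵀ
= [-24, -4]ᵀ
Result: (-24, -4)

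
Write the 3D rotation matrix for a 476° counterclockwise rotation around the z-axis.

Rotation matrix for counterclockwise 476° around z-axis:
cos(476°) = -0.4384, sin(476°) = 0.8988
Result: [[-0.4384, -0.8988, 0], [0.8988, -0.4384, 0], [0, 0, 1]]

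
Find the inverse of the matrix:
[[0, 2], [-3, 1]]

For [[a,b],[c,d]], inverse = (1/det)·[[d,-b],[-c,a]]
det = (0)(1) - (2)(-3) = 0 - -6 = 6
Inverse = (1/6)·[[1, -2], [3, 0]]
= [[1/6, -1/3], [1/2, 0]]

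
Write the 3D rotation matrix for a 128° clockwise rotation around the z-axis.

Rotation matrix for clockwise 128° around z-axis:
A clockwise rotation by 128° is a counterclockwise rotation by -128°.
cos(-128°) = -0.6157, sin(-128°) = -0.7880
Result: [[-0.6157, 0.7880, 0], [-0.7880, -0.6157, 0], [0, 0, 1]]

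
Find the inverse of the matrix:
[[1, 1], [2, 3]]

For [[a,b],[c,d]], inverse = (1/det)·[[d,-b],[-c,a]]
det = (1)(3) - (1)(2) = 3 - 2 = 1
Inverse = [[3, -1], [-2, 1]]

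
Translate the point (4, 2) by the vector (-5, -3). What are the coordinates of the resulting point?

Translation by (-5, -3) (homogeneous matrix [[1, 0, -5], [0, 1, -3], [0, 0, 1]]):
x' = 4 + -5 = -1
y' = 2 + -3 = -1
Result: (-1, -1)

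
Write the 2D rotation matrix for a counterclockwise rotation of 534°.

Rotation matrix formula: [[cos θ, -sin θ], [sin θ, cos θ]]
For θ = 534°:
cos(534°) = -0.9945
sin(534°) = 0.1045
Result: [[-0.9945, -0.1045], [0.1045, -0.9945]]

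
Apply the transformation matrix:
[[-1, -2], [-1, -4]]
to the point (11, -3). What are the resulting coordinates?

Matrix multiplication:
[[-1, -2], [-1, -4]] × [11, -3]ᵀ
= [(-1)(11) + (-2)(-3), (-1)(11) + (-4)(-3)]ᵀ
= [-5, 1]ᵀ
Result: (-5, 1)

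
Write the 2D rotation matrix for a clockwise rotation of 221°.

Rotation matrix formula: [[cos θ, -sin θ], [sin θ, cos θ]]
A clockwise rotation by 221° is equivalent to a counterclockwise rotation by -221°.
For θ = -221°:
cos(-221°) = -0.7547
sin(-221°) = 0.6561
Result: [[-0.7547, -0.6561], [0.6561, -0.7547]]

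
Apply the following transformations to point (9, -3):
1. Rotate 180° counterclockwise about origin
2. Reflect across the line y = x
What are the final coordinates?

Step 1: Rotate 180° → (-9, 3)
Step 2: Reflect across line y = x → (3, -9)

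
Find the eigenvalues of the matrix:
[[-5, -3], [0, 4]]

Characteristic equation: det(A - λI) = 0
λ² - (trace)λ + (det) = 0
trace = -5 + 4 = -1, det = (-5)(4) - (-3)(0) = -20
λ² - (-1)λ + (-20) = 0
λ = (-1 ± √((-1)² - 4·(-20))) / 2 = (-1 ± √81) / 2
Solving: λ = -5, 4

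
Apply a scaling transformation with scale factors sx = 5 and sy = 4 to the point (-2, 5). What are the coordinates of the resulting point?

Scaling matrix:
[[5, 0], [0, 4]]
Result: (-2 × 5, 5 × 4) = (-10, 20)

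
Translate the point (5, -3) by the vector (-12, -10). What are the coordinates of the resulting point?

Translation by (-12, -10) (homogeneous matrix [[1, 0, -12], [0, 1, -10], [0, 0, 1]]):
x' = 5 + -12 = -7
y' = -3 + -10 = -13
Result: (-7, -13)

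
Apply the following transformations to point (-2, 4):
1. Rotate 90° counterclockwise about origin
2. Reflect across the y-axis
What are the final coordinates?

Step 1: Rotate 90° → (-4, -2)
Step 2: Reflect across y-axis → (4, -2)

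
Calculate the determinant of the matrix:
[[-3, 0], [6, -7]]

For a 2×2 matrix [[a, b], [c, d]], det = ad - bc
det = (-3)(-7) - (0)(6) = 21 - 0 = 21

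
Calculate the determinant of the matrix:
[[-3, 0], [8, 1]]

For a 2×2 matrix [[a, b], [c, d]], det = ad - bc
det = (-3)(1) - (0)(8) = -3 - 0 = -3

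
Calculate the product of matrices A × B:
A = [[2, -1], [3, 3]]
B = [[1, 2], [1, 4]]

Matrix multiplication:
C[0][0] = 2×1 + -1×1 = 1
C[0][1] = 2×2 + -1×4 = 0
C[1][0] = 3×1 + 3×1 = 6
C[1][1] = 3×2 + 3×4 = 18
Result: [[1, 0], [6, 18]]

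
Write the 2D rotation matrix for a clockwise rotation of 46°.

Rotation matrix formula: [[cos θ, -sin θ], [sin θ, cos θ]]
A clockwise rotation by 46° is equivalent to a counterclockwise rotation by -46°.
For θ = -46°:
cos(-46°) = 0.6947
sin(-46°) = -0.7193
Result: [[0.6947, 0.7193], [-0.7193, 0.6947]]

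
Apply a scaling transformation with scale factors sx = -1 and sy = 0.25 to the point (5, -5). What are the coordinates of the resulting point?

Scaling matrix:
[[-1, 0], [0, 0.25]]
Result: (5 × -1, -5 × 0.25) = (-5, -1.25)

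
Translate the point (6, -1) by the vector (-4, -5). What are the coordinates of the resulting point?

Translation by (-4, -5) (homogeneous matrix [[1, 0, -4], [0, 1, -5], [0, 0, 1]]):
x' = 6 + -4 = 2
y' = -1 + -5 = -6
Result: (2, -6)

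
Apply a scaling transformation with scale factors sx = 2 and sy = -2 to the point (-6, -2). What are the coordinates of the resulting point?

Scaling matrix:
[[2, 0], [0, -2]]
Result: (-6 × 2, -2 × -2) = (-12, 4)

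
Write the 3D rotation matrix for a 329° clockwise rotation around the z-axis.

Rotation matrix for clockwise 329° around z-axis:
A clockwise rotation by 329° is a counterclockwise rotation by -329°.
cos(-329°) = 0.8572, sin(-329°) = 0.5150
Result: [[0.8572, -0.5150, 0], [0.5150, 0.8572, 0], [0, 0, 1]]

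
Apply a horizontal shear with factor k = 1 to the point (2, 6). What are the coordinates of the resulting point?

Shear matrix for horizontal shear with factor k = 1:
[[1, 1], [0, 1]]
Result: (2, 6) → (8, 6)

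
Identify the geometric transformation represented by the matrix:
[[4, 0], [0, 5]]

This matrix represents: non-uniform scaling by sx = 4, sy = 5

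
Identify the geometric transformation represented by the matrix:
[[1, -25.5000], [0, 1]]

This matrix represents: horizontal shear with factor -25.5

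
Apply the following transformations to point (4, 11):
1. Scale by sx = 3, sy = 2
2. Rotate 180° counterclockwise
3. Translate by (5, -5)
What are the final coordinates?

Step 1: Scale → (12, 22)
Step 2: Rotate 180° → (-12, -22)
Step 3: Translate → (-7, -27)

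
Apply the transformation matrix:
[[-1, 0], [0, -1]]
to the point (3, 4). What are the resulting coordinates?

Matrix multiplication:
[[-1, 0], [0, -1]] × [3, 4]ᵀ
= [(-1)(3) + (0)(4), (0)(3) + (-1)(4)]ᵀ
= [-3, -4]ᵀ
Result: (-3, -4)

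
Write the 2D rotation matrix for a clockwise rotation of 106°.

Rotation matrix formula: [[cos θ, -sin θ], [sin θ, cos θ]]
A clockwise rotation by 106° is equivalent to a counterclockwise rotation by -106°.
For θ = -106°:
cos(-106°) = -0.2756
sin(-106°) = -0.9613
Result: [[-0.2756, 0.9613], [-0.9613, -0.2756]]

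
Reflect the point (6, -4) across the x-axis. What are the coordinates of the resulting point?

Reflection across x-axis: (6, -4) → (6, 4)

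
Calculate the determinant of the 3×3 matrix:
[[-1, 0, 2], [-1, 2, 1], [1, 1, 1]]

Expansion along first row:
det = -1·det([[2,1],[1,1]]) - 0·det([[-1,1],[1,1]]) + 2·det([[-1,2],[1,1]])
    = -1·(2·1 - 1·1) - 0·(-1·1 - 1·1) + 2·(-1·1 - 2·1)
    = -1·1 - 0·-2 + 2·-3
    = -1 + 0 + -6 = -7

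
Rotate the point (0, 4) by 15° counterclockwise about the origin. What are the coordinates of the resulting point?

Rotation matrix for 15°: [[cos 15°, -sin 15°], [sin 15°, cos 15°]] ≈ [[0.965926, -0.258819], [0.258819, 0.965926]]
[[0.965926, -0.258819], [0.258819, 0.965926]] × [0, 4]ᵀ ≈ [-1.0353, 3.8637]ᵀ
Result: (-1.0353, 3.8637)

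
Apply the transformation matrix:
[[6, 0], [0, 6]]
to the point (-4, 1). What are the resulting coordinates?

Matrix multiplication:
[[6, 0], [0, 6]] × [-4, 1]ᵀ
= [(6)(-4) + (0)(1), (0)(-4) + (6)(1)]ᵀ
= [-24, 6]ᵀ
Result: (-24, 6)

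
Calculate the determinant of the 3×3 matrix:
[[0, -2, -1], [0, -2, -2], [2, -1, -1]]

Expansion along first row:
det = 0·det([[-2,-2],[-1,-1]]) - -2·det([[0,-2],[2,-1]]) + -1·det([[0,-2],[2,-1]])
    = 0·(-2·-1 - -2·-1) - -2·(0·-1 - -2·2) + -1·(0·-1 - -2·2)
    = 0·0 - -2·4 + -1·4
    = 0 + 8 + -4 = 4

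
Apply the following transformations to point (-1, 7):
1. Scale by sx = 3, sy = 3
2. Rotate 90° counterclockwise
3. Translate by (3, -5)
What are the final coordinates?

Step 1: Scale → (-3, 21)
Step 2: Rotate 90° → (-21, -3)
Step 3: Translate → (-18, -8)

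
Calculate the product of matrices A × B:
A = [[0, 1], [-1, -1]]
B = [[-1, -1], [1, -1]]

Matrix multiplication:
C[0][0] = 0×-1 + 1×1 = 1
C[0][1] = 0×-1 + 1×-1 = -1
C[1][0] = -1×-1 + -1×1 = 0
C[1][1] = -1×-1 + -1×-1 = 2
Result: [[1, -1], [0, 2]]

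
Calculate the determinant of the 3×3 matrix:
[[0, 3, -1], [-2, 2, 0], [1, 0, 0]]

Expansion along first row:
det = 0·det([[2,0],[0,0]]) - 3·det([[-2,0],[1,0]]) + -1·det([[-2,2],[1,0]])
    = 0·(2·0 - 0·0) - 3·(-2·0 - 0·1) + -1·(-2·0 - 2·1)
    = 0·0 - 3·0 + -1·-2
    = 0 + 0 + 2 = 2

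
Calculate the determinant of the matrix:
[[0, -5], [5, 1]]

For a 2×2 matrix [[a, b], [c, d]], det = ad - bc
det = (0)(1) - (-5)(5) = 0 - -25 = 25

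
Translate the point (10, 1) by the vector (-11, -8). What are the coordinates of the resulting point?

Translation by (-11, -8) (homogeneous matrix [[1, 0, -11], [0, 1, -8], [0, 0, 1]]):
x' = 10 + -11 = -1
y' = 1 + -8 = -7
Result: (-1, -7)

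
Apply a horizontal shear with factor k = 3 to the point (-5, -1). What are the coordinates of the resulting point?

Shear matrix for horizontal shear with factor k = 3:
[[1, 3], [0, 1]]
Result: (-5, -1) → (-8, -1)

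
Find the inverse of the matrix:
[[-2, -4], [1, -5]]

For [[a,b],[c,d]], inverse = (1/det)·[[d,-b],[-c,a]]
det = (-2)(-5) - (-4)(1) = 10 - -4 = 14
Inverse = (1/14)·[[-5, 4], [-1, -2]]
= [[-5/14, 2/7], [-1/14, -1/7]]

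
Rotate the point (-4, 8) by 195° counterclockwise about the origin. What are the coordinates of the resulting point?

Rotation matrix for 195°: [[cos 195°, -sin 195°], [sin 195°, cos 195°]] ≈ [[-0.965926, 0.258819], [-0.258819, -0.965926]]
[[-0.965926, 0.258819], [-0.258819, -0.965926]] × [-4, 8]ᵀ ≈ [5.9343, -6.6921]ᵀ
Result: (5.9343, -6.6921)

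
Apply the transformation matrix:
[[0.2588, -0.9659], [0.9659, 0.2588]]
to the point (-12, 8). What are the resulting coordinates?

Matrix multiplication:
[[0.2588, -0.9659], [0.9659, 0.2588]] × [-12, 8]ᵀ
= [(0.2588)(-12) + (-0.9659)(8), (0.9659)(-12) + (0.2588)(8)]ᵀ
= [-10.8328, -9.5204]ᵀ
Result: (-10.8328, -9.5204)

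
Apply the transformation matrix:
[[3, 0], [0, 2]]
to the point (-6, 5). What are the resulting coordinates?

Matrix multiplication:
[[3, 0], [0, 2]] × [-6, 5]ᵀ
= [(3)(-6) + (0)(5), (0)(-6) + (2)(5)]ᵀ
= [-18, 10]ᵀ
Result: (-18, 10)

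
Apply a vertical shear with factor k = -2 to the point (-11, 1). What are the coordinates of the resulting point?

Shear matrix for vertical shear with factor k = -2:
[[1, 0], [-2, 1]]
Result: (-11, 1) → (-11, 23)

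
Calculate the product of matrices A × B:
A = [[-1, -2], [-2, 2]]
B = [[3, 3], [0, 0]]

Matrix multiplication:
C[0][0] = -1×3 + -2×0 = -3
C[0][1] = -1×3 + -2×0 = -3
C[1][0] = -2×3 + 2×0 = -6
C[1][1] = -2×3 + 2×0 = -6
Result: [[-3, -3], [-6, -6]]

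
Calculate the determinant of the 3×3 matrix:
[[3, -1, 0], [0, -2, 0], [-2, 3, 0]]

Expansion along first row:
det = 3·det([[-2,0],[3,0]]) - -1·det([[0,0],[-2,0]]) + 0·det([[0,-2],[-2,3]])
    = 3·(-2·0 - 0·3) - -1·(0·0 - 0·-2) + 0·(0·3 - -2·-2)
    = 3·0 - -1·0 + 0·-4
    = 0 + 0 + 0 = 0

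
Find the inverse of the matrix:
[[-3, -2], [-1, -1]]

For [[a,b],[c,d]], inverse = (1/det)·[[d,-b],[-c,a]]
det = (-3)(-1) - (-2)(-1) = 3 - 2 = 1
Inverse = [[-1, 2], [1, -3]]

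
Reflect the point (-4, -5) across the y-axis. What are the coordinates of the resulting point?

Reflection across y-axis: (-4, -5) → (4, -5)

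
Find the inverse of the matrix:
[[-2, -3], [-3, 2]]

For [[a,b],[c,d]], inverse = (1/det)·[[d,-b],[-c,a]]
det = (-2)(2) - (-3)(-3) = -4 - 9 = -13
Inverse = (1/-13)·[[2, 3], [3, -2]]
= [[-2/13, -3/13], [-3/13, 2/13]]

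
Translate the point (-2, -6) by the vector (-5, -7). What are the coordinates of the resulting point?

Translation by (-5, -7) (homogeneous matrix [[1, 0, -5], [0, 1, -7], [0, 0, 1]]):
x' = -2 + -5 = -7
y' = -6 + -7 = -13
Result: (-7, -13)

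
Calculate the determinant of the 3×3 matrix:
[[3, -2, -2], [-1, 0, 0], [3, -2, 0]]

Expansion along first row:
det = 3·det([[0,0],[-2,0]]) - -2·det([[-1,0],[3,0]]) + -2·det([[-1,0],[3,-2]])
    = 3·(0·0 - 0·-2) - -2·(-1·0 - 0·3) + -2·(-1·-2 - 0·3)
    = 3·0 - -2·0 + -2·2
    = 0 + 0 + -4 = -4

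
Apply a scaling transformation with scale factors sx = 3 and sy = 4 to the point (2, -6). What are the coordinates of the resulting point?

Scaling matrix:
[[3, 0], [0, 4]]
Result: (2 × 3, -6 × 4) = (6, -24)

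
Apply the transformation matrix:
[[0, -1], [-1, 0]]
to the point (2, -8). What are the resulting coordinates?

Matrix multiplication:
[[0, -1], [-1, 0]] × [2, -8]ᵀ
= [(0)(2) + (-1)(-8), (-1)(2) + (0)(-8)]ᵀ
= [8, -2]ᵀ
Result: (8, -2)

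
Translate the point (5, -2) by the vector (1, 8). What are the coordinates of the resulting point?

Translation by (1, 8) (homogeneous matrix [[1, 0, 1], [0, 1, 8], [0, 0, 1]]):
x' = 5 + 1 = 6
y' = -2 + 8 = 6
Result: (6, 6)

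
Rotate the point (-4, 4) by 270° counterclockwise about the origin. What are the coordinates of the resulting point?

Rotation matrix for 270°: [[cos 270°, -sin 270°], [sin 270°, cos 270°]] = [[0, 1], [-1, 0]]
[[0, 1], [-1, 0]] × [-4, 4]ᵀ = [4, 4]ᵀ
Result: (4, 4)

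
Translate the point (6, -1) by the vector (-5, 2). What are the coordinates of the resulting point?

Translation by (-5, 2) (homogeneous matrix [[1, 0, -5], [0, 1, 2], [0, 0, 1]]):
x' = 6 + -5 = 1
y' = -1 + 2 = 1
Result: (1, 1)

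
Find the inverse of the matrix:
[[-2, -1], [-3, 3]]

For [[a,b],[c,d]], inverse = (1/det)·[[d,-b],[-c,a]]
det = (-2)(3) - (-1)(-3) = -6 - 3 = -9
Inverse = (1/-9)·[[3, 1], [3, -2]]
= [[-1/3, -1/9], [-1/3, 2/9]]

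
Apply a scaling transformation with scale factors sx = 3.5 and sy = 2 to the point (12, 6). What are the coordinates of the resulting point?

Scaling matrix:
[[3.50, 0], [0, 2]]
Result: (12 × 3.5, 6 × 2) = (42, 12)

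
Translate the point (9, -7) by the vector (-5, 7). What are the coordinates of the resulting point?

Translation by (-5, 7) (homogeneous matrix [[1, 0, -5], [0, 1, 7], [0, 0, 1]]):
x' = 9 + -5 = 4
y' = -7 + 7 = 0
Result: (4, 0)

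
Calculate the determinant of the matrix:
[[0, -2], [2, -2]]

For a 2×2 matrix [[a, b], [c, d]], det = ad - bc
det = (0)(-2) - (-2)(2) = 0 - -4 = 4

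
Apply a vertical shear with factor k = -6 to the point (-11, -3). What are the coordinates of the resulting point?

Shear matrix for vertical shear with factor k = -6:
[[1, 0], [-6, 1]]
Result: (-11, -3) → (-11, 63)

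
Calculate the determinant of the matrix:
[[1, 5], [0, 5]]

For a 2×2 matrix [[a, b], [c, d]], det = ad - bc
det = (1)(5) - (5)(0) = 5 - 0 = 5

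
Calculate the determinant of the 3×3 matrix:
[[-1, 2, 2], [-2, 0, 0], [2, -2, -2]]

Expansion along first row:
det = -1·det([[0,0],[-2,-2]]) - 2·det([[-2,0],[2,-2]]) + 2·det([[-2,0],[2,-2]])
    = -1·(0·-2 - 0·-2) - 2·(-2·-2 - 0·2) + 2·(-2·-2 - 0·2)
    = -1·0 - 2·4 + 2·4
    = 0 + -8 + 8 = 0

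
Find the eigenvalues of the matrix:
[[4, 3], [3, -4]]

Characteristic equation: det(A - λI) = 0
λ² - (trace)λ + (det) = 0
trace = 4 + -4 = 0, det = (4)(-4) - (3)(3) = -25
λ² - (0)λ + (-25) = 0
λ = (0 ± √((0)² - 4·(-25))) / 2 = (0 ± √100) / 2
Solving: λ = -5, 5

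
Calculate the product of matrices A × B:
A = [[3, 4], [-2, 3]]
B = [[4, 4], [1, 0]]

Matrix multiplication:
C[0][0] = 3×4 + 4×1 = 16
C[0][1] = 3×4 + 4×0 = 12
C[1][0] = -2×4 + 3×1 = -5
C[1][1] = -2×4 + 3×0 = -8
Result: [[16, 12], [-5, -8]]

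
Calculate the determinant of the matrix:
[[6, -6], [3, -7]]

For a 2×2 matrix [[a, b], [c, d]], det = ad - bc
det = (6)(-7) - (-6)(3) = -42 - -18 = -24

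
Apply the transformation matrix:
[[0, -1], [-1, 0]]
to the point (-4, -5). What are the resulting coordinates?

Matrix multiplication:
[[0, -1], [-1, 0]] × [-4, -5]ᵀ
= [(0)(-4) + (-1)(-5), (-1)(-4) + (0)(-5)]ᵀ
= [5, 4]ᵀ
Result: (5, 4)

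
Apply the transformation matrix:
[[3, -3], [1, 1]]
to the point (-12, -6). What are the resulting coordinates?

Matrix multiplication:
[[3, -3], [1, 1]] × [-12, -6]ᵀ
= [(3)(-12) + (-3)(-6), (1)(-12) + (1)(-6)]ᵀ
= [-18, -18]ᵀ
Result: (-18, -18)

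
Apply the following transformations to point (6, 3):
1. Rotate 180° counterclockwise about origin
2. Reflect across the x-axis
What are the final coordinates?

Step 1: Rotate 180° → (-6, -3)
Step 2: Reflect across x-axis → (-6, 3)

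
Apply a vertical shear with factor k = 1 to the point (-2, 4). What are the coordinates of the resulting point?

Shear matrix for vertical shear with factor k = 1:
[[1, 0], [1, 1]]
Result: (-2, 4) → (-2, 2)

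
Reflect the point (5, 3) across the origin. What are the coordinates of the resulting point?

Reflection across origin: (5, 3) → (-5, -3)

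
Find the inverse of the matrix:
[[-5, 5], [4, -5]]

For [[a,b],[c,d]], inverse = (1/det)·[[d,-b],[-c,a]]
det = (-5)(-5) - (5)(4) = 25 - 20 = 5
Inverse = (1/5)·[[-5, -5], [-4, -5]]
= [[-1, -1], [-4/5, -1]]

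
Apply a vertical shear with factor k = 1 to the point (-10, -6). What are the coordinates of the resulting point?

Shear matrix for vertical shear with factor k = 1:
[[1, 0], [1, 1]]
Result: (-10, -6) → (-10, -16)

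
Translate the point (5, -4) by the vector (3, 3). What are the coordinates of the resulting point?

Translation by (3, 3) (homogeneous matrix [[1, 0, 3], [0, 1, 3], [0, 0, 1]]):
x' = 5 + 3 = 8
y' = -4 + 3 = -1
Result: (8, -1)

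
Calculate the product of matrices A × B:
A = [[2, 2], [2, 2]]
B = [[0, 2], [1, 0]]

Matrix multiplication:
C[0][0] = 2×0 + 2×1 = 2
C[0][1] = 2×2 + 2×0 = 4
C[1][0] = 2×0 + 2×1 = 2
C[1][1] = 2×2 + 2×0 = 4
Result: [[2, 4], [2, 4]]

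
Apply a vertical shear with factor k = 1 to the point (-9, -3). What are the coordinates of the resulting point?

Shear matrix for vertical shear with factor k = 1:
[[1, 0], [1, 1]]
Result: (-9, -3) → (-9, -12)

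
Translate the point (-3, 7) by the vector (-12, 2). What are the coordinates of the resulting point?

Translation by (-12, 2) (homogeneous matrix [[1, 0, -12], [0, 1, 2], [0, 0, 1]]):
x' = -3 + -12 = -15
y' = 7 + 2 = 9
Result: (-15, 9)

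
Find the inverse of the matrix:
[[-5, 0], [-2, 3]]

For [[a,b],[c,d]], inverse = (1/det)·[[d,-b],[-c,a]]
det = (-5)(3) - (0)(-2) = -15 - 0 = -15
Inverse = (1/-15)·[[3, 0], [2, -5]]
= [[-1/5, 0], [-2/15, 1/3]]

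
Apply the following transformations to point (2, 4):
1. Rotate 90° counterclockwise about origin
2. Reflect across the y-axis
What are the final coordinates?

Step 1: Rotate 90° → (-4, 2)
Step 2: Reflect across y-axis → (4, 2)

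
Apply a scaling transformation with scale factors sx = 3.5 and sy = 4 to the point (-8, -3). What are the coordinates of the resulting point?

Scaling matrix:
[[3.50, 0], [0, 4]]
Result: (-8 × 3.5, -3 × 4) = (-28, -12)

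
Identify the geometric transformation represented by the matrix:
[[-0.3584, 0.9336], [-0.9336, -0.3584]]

This matrix represents: rotation by 249° counterclockwise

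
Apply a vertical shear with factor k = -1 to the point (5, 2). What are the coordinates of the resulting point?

Shear matrix for vertical shear with factor k = -1:
[[1, 0], [-1, 1]]
Result: (5, 2) → (5, -3)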